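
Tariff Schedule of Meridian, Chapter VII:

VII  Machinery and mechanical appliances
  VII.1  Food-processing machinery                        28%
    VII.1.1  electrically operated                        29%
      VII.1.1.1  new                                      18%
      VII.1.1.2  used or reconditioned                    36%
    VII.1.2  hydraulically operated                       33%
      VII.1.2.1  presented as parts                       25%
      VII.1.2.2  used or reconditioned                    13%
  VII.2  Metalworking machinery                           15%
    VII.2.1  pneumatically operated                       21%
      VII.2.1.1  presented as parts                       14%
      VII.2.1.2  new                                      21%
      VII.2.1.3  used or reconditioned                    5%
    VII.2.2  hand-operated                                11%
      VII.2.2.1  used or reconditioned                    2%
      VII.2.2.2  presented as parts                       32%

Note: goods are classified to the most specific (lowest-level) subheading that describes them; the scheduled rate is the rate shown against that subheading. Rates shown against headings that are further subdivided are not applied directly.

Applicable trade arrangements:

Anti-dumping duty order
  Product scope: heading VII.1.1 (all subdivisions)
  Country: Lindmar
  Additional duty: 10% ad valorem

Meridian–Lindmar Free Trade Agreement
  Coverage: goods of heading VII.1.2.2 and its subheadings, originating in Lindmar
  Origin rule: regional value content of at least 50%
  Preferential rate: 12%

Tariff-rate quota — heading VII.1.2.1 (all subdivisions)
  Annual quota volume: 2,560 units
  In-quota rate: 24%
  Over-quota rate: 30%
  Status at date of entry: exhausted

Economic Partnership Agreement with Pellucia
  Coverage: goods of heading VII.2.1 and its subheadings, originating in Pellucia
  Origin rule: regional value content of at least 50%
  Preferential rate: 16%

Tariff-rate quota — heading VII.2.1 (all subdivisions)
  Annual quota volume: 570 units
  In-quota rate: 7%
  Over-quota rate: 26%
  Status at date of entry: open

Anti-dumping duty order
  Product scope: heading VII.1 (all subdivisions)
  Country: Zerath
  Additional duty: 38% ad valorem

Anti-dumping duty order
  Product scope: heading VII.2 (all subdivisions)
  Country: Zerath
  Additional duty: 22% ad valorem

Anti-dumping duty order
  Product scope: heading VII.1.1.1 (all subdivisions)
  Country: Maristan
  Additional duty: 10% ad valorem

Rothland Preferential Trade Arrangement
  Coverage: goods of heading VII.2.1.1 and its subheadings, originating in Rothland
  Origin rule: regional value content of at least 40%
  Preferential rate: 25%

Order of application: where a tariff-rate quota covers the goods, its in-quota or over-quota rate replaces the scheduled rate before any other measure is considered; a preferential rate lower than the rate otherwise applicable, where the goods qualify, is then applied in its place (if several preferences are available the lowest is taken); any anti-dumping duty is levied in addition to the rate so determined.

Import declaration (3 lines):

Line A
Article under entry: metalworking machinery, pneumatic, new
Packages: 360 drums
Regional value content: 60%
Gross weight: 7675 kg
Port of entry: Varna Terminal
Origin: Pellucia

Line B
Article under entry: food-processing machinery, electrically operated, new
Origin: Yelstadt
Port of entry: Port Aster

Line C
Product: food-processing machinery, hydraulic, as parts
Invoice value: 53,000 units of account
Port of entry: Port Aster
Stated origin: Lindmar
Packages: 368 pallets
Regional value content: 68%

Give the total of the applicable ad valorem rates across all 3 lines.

Line A: metalworking → VII.2; pneumatic → VII.2.1; new → VII.2.1.2. Scheduled 21%. quota on VII.2.1 open → in-quota 7%; Pellucia agreement on VII.2.1: RVC ≥ 50% → 16% available; preference 16% not lower than 7% → no reduction. → 7%.
Line B: food-processing → VII.1; electrically operated → VII.1.1; new → VII.1.1.1. Scheduled 18%. No special measure applies. → 18%.
Line C: food-processing → VII.1; hydraulic → VII.1.2; as parts → VII.1.2.1. Scheduled 25%. quota on VII.1.2.1 exhausted → over-quota 30%; Lindmar agreement on VII.1.2.2: VII.1.2.1 not covered. → 30%.
Sum: 7% + 18% + 30% = 55%.

55%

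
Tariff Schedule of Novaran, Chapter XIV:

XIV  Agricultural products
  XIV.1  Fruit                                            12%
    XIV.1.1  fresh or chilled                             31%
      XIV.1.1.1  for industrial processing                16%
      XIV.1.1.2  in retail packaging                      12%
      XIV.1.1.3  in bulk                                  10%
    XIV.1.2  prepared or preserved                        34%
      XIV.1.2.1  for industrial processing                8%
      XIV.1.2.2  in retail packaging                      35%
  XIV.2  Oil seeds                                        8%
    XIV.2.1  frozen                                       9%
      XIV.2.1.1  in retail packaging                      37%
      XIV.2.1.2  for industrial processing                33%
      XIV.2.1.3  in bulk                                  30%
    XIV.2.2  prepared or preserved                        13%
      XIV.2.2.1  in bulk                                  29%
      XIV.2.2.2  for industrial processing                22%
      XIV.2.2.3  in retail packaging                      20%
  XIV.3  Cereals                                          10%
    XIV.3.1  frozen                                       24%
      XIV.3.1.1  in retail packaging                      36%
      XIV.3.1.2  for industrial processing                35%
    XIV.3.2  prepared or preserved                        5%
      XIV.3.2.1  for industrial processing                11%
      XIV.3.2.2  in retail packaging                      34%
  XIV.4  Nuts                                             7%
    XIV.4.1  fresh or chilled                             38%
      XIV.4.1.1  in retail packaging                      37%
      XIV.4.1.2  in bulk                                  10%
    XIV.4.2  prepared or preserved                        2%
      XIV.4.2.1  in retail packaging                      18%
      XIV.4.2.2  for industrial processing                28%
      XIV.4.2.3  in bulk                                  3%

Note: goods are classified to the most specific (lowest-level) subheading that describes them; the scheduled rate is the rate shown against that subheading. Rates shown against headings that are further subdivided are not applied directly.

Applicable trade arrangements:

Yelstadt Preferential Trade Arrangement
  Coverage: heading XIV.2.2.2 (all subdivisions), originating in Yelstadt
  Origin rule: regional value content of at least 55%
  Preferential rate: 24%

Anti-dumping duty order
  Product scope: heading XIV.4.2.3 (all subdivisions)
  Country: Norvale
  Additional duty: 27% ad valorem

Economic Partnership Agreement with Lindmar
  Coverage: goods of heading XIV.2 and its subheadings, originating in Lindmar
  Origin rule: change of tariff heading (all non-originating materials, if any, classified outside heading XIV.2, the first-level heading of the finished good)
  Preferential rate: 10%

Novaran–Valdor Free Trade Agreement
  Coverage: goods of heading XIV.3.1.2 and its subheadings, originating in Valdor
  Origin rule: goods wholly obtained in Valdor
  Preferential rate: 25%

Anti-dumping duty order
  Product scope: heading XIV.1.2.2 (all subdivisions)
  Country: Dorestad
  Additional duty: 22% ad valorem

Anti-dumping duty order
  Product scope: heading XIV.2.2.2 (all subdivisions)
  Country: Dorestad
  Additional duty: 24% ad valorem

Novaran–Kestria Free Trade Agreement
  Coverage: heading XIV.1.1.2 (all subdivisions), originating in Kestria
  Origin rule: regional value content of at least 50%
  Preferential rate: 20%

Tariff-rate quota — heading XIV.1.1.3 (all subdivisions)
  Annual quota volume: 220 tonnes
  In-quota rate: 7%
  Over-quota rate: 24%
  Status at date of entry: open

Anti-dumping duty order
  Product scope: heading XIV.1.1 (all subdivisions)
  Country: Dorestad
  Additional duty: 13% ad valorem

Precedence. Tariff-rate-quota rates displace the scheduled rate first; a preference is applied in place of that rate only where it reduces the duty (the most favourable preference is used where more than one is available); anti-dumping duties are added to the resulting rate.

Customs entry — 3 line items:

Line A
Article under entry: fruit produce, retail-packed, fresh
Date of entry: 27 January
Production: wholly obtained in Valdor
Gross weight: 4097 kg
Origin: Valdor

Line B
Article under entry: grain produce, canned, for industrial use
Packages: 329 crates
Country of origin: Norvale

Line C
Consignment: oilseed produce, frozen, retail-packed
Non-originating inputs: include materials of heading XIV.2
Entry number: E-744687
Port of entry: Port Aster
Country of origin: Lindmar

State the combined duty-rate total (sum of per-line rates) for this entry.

Line A: fruit → XIV.1; fresh → XIV.1.1; retail-packed → XIV.1.1.2. Scheduled 12%. Valdor agreement on XIV.3.1.2: XIV.1.1.2 not covered. → 12%.
Line B: grain → XIV.3; canned → XIV.3.2; for industrial use → XIV.3.2.1. Scheduled 11%. No special measure applies. → 11%.
Line C: oilseed → XIV.2; frozen → XIV.2.1; retail-packed → XIV.2.1.1. Scheduled 37%. Lindmar agreement on XIV.2: CTH not met. → 37%.
Sum: 12% + 11% + 37% = 60%.

60%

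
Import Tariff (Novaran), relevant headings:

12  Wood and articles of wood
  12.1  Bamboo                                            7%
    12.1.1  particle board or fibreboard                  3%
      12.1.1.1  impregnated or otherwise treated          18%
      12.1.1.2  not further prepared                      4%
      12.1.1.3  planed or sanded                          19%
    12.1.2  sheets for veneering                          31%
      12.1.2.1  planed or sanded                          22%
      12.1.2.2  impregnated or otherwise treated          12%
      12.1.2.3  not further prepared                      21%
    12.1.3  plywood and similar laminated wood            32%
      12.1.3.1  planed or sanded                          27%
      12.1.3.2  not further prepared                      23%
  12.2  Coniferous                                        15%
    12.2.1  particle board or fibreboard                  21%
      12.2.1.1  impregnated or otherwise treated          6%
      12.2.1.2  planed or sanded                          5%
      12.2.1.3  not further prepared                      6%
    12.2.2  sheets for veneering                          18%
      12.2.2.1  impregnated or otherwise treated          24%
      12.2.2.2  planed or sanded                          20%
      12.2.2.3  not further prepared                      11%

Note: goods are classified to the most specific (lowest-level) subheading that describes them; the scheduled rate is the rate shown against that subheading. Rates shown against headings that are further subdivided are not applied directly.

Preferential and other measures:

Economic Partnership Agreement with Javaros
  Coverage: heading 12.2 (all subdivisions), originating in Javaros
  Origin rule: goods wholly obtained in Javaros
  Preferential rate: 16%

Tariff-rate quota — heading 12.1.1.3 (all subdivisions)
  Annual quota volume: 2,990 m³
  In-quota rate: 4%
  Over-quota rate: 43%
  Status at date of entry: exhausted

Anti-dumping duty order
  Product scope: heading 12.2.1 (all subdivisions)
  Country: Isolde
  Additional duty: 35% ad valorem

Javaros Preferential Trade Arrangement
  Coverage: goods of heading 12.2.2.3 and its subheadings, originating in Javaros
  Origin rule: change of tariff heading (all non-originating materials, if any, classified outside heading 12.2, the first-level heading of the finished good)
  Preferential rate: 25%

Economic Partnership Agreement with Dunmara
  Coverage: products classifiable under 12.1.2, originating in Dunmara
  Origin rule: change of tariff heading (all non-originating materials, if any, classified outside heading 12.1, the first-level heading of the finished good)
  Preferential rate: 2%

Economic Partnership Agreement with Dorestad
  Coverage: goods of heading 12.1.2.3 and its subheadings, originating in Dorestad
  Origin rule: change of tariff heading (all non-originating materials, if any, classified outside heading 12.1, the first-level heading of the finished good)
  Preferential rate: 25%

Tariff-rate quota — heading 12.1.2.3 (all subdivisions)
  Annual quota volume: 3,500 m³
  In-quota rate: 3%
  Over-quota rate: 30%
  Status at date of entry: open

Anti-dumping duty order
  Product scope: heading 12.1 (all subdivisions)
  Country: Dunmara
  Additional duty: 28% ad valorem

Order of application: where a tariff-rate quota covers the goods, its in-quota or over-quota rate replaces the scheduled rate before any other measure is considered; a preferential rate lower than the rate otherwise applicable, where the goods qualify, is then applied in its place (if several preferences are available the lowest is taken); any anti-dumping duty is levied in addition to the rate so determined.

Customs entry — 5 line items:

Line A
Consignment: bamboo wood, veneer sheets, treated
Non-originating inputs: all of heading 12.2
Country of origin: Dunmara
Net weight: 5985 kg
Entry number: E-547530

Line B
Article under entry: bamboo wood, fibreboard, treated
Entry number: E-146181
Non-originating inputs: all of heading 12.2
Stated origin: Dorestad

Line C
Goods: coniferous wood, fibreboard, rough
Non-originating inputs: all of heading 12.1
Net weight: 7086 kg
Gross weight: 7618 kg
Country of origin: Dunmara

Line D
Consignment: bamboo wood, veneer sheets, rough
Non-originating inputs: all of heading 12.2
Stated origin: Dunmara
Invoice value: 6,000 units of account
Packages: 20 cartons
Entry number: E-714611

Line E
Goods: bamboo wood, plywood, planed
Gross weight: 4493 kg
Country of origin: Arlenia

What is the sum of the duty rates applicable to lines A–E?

111%

Line A: bamboo → 12.1; veneer sheets → 12.1.2; treated → 12.1.2.2. Scheduled 12%. Dunmara agreement on 12.1.2: CTH met → 2% available; preferential 2%; anti-dumping (Dunmara, 12.1): +28%; total 2% + 28% = 30%. → 30%.
Line B: bamboo → 12.1; fibreboard → 12.1.1; treated → 12.1.1.1. Scheduled 18%. Dorestad agreement on 12.1.2.3: 12.1.1.1 not covered. → 18%.
Line C: coniferous → 12.2; fibreboard → 12.2.1; rough → 12.2.1.3. Scheduled 6%. Dunmara agreement on 12.1.2: 12.2.1.3 not covered. → 6%.
Line D: bamboo → 12.1; veneer sheets → 12.1.2; rough → 12.1.2.3. Scheduled 21%. quota on 12.1.2.3 open → in-quota 3%; Dunmara agreement on 12.1.2: CTH met → 2% available; preferential 2%; anti-dumping (Dunmara, 12.1): +28%; total 2% + 28% = 30%. → 30%.
Line E: bamboo → 12.1; plywood → 12.1.3; planed → 12.1.3.1. Scheduled 27%. No special measure applies. → 27%.
Sum: 30% + 18% + 6% + 30% + 27% = 111%.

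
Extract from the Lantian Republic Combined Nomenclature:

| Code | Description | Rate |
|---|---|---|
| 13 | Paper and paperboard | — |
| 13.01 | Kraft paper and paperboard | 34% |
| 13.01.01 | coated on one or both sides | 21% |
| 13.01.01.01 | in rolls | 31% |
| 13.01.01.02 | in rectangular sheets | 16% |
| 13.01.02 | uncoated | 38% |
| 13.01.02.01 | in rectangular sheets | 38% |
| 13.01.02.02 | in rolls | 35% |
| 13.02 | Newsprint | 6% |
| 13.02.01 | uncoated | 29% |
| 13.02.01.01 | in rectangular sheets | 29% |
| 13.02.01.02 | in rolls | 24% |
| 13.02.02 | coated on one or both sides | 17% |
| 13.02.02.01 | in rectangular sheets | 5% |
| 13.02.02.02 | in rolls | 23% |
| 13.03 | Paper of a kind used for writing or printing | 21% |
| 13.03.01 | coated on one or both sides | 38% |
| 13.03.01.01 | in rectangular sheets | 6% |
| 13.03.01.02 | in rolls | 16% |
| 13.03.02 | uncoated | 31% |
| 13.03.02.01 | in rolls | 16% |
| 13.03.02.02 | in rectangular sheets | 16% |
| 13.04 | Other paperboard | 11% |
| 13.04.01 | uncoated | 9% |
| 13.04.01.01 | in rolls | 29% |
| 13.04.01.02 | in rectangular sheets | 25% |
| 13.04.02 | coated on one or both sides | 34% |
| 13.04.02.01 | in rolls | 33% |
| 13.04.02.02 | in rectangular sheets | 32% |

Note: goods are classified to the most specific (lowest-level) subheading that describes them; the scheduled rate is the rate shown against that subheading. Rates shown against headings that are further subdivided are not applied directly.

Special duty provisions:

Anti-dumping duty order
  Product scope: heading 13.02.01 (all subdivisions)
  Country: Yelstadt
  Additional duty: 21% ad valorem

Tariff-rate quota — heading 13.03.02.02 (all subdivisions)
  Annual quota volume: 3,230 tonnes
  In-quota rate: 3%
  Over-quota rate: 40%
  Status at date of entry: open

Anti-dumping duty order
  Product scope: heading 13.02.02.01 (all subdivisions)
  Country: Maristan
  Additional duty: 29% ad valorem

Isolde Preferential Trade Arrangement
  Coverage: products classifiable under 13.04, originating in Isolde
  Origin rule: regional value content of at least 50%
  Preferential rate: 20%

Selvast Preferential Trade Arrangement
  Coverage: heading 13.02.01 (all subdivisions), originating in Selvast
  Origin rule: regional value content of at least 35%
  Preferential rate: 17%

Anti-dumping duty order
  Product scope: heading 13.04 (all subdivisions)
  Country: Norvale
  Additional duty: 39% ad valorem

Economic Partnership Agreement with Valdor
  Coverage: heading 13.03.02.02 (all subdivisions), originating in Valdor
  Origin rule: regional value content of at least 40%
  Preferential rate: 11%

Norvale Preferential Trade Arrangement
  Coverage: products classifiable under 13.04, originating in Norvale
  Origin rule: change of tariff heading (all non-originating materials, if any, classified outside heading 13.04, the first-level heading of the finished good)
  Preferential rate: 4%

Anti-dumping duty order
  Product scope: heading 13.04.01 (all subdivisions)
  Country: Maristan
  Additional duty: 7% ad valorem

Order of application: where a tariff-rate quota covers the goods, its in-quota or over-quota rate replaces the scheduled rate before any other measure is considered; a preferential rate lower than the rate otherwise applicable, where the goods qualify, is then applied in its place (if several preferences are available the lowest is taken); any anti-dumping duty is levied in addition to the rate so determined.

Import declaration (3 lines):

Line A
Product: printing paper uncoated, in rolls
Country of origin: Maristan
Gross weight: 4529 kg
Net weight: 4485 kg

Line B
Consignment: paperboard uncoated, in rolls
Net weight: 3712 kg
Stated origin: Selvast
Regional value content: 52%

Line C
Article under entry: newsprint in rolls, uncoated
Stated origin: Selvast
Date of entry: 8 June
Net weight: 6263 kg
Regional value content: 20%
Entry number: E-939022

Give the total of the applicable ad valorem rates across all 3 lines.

69%

Line A: printing paper → 13.03; uncoated → 13.03.02; in rolls → 13.03.02.01. Scheduled 16%. No special measure applies. → 16%.
Line B: paperboard → 13.04; uncoated → 13.04.01; in rolls → 13.04.01.01. Scheduled 29%. Selvast agreement on 13.02.01: 13.04.01.01 not covered. → 29%.
Line C: newsprint → 13.02; uncoated → 13.02.01; in rolls → 13.02.01.02. Scheduled 24%. Selvast agreement on 13.02.01: RVC < 35%. → 24%.
Sum: 16% + 29% + 24% = 69%.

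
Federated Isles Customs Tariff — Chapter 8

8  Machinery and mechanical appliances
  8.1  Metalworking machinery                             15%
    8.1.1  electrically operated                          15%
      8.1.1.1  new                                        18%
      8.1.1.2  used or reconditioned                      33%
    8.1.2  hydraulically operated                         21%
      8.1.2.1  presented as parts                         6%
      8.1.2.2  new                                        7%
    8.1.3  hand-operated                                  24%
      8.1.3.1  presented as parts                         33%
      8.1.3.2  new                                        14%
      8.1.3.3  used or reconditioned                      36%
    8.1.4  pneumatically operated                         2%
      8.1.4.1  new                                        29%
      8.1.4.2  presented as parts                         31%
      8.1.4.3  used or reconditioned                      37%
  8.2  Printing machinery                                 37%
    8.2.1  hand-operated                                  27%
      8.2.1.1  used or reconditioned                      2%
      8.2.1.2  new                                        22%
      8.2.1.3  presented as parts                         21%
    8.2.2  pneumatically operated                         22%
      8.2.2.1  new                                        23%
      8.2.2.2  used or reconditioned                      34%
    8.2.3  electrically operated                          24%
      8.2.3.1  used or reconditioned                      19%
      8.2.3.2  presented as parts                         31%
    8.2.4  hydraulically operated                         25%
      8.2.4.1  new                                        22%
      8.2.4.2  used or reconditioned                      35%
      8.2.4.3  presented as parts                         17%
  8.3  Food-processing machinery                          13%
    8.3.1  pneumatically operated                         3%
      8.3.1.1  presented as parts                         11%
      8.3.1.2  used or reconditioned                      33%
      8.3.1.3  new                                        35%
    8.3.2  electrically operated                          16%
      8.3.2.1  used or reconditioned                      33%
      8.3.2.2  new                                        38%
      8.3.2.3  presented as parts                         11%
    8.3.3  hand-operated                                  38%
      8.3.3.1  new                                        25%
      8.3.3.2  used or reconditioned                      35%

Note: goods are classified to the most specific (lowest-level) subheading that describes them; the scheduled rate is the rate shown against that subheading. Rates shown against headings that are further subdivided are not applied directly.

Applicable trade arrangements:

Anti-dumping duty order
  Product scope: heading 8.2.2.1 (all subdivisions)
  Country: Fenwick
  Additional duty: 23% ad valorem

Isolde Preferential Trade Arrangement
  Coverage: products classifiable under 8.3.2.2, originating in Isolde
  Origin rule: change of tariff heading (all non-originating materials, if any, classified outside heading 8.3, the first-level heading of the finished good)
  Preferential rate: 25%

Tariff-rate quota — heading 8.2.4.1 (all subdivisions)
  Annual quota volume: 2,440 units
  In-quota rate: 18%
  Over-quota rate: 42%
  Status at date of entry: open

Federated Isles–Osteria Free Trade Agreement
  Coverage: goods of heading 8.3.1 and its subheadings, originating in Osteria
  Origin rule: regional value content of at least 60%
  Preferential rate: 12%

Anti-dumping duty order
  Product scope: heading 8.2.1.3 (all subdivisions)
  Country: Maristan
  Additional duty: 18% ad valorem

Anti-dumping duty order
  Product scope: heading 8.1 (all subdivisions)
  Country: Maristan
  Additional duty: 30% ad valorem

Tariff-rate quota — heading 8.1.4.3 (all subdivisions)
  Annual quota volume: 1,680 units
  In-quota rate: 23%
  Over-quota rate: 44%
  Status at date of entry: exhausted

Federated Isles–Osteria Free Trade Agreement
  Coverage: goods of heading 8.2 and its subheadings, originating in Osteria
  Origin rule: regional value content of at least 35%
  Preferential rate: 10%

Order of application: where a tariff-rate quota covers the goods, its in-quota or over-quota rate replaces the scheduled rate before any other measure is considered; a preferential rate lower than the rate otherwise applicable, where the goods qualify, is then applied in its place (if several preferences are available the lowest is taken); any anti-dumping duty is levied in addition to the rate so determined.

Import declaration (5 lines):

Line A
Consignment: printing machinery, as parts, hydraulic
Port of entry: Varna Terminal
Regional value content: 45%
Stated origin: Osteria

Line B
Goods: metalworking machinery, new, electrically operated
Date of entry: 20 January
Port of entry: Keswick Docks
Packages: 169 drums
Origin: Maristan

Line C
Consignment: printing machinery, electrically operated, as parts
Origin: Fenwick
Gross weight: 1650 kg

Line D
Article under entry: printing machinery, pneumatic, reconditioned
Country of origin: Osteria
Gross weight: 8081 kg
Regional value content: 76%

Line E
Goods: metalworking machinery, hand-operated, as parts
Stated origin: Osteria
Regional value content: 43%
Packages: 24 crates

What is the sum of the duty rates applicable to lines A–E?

132%

Line A: printing → 8.2; hydraulic → 8.2.4; as parts → 8.2.4.3. Scheduled 17%. Osteria agreement on 8.3.1: 8.2.4.3 not covered; Osteria agreement on 8.2: RVC ≥ 35% → 10% available; preferential 10%. → 10%.
Line B: metalworking → 8.1; electrically operated → 8.1.1; new → 8.1.1.1. Scheduled 18%. anti-dumping (Maristan, 8.1): +30%; total 18% + 30% = 48%. → 48%.
Line C: printing → 8.2; electrically operated → 8.2.3; as parts → 8.2.3.2. Scheduled 31%. No special measure applies. → 31%.
Line D: printing → 8.2; pneumatic → 8.2.2; reconditioned → 8.2.2.2. Scheduled 34%. Osteria agreement on 8.3.1: 8.2.2.2 not covered; Osteria agreement on 8.2: RVC ≥ 35% → 10% available; preferential 10%. → 10%.
Line E: metalworking → 8.1; hand-operated → 8.1.3; as parts → 8.1.3.1. Scheduled 33%. Osteria agreement on 8.3.1: 8.1.3.1 not covered; Osteria agreement on 8.2: 8.1.3.1 not covered. → 33%.
Sum: 10% + 48% + 31% + 10% + 33% = 132%.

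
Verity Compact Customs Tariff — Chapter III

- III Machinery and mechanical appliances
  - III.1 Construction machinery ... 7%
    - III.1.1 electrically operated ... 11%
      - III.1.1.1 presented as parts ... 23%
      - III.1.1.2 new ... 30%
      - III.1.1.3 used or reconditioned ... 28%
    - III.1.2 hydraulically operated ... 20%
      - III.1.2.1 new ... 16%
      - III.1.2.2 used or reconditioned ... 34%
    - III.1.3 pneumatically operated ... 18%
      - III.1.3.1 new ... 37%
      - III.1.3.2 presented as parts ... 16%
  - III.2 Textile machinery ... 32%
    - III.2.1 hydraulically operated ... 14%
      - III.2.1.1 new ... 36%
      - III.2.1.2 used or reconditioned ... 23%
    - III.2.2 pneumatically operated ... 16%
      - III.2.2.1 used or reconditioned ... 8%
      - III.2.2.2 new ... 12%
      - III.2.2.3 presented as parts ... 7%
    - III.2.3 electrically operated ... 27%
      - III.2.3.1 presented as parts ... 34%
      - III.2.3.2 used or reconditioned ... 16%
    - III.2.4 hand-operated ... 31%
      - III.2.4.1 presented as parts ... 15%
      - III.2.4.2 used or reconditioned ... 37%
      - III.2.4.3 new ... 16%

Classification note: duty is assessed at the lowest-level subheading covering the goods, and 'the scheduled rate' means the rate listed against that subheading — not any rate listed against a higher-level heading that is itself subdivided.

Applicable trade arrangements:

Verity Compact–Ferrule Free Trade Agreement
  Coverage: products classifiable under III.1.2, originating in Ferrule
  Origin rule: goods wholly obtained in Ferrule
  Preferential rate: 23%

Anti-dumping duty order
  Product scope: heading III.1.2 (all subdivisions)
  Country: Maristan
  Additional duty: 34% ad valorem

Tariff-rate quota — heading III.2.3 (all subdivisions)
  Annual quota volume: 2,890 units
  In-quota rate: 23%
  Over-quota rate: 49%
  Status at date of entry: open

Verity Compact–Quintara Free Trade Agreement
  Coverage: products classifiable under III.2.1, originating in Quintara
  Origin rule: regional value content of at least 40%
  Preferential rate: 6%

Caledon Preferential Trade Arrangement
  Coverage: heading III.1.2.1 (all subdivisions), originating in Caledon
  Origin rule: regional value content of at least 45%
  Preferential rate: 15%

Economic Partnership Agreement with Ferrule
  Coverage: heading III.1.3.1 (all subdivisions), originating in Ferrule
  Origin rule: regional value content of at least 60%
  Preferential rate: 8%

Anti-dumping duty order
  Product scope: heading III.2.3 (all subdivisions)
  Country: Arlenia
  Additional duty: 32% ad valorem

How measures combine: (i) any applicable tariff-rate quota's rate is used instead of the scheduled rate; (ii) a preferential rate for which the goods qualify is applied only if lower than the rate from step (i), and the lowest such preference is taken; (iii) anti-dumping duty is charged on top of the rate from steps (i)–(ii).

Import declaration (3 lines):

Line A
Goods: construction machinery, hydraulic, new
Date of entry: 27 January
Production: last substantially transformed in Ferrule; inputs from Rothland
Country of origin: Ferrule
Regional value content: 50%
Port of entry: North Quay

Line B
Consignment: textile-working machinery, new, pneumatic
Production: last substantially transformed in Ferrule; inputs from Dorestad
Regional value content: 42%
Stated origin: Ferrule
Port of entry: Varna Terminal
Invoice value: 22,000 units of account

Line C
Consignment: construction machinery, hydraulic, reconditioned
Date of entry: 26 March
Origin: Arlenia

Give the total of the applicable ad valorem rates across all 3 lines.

Line A: construction → III.1; hydraulic → III.1.2; new → III.1.2.1. Scheduled 16%. Ferrule agreement on III.1.2: not wholly obtained; Ferrule agreement on III.1.3.1: III.1.2.1 not covered. → 16%.
Line B: textile-working → III.2; pneumatic → III.2.2; new → III.2.2.2. Scheduled 12%. Ferrule agreement on III.1.2: III.2.2.2 not covered; Ferrule agreement on III.1.3.1: III.2.2.2 not covered. → 12%.
Line C: construction → III.1; hydraulic → III.1.2; reconditioned → III.1.2.2. Scheduled 34%. No special measure applies. → 34%.
Sum: 16% + 12% + 34% = 62%.

62%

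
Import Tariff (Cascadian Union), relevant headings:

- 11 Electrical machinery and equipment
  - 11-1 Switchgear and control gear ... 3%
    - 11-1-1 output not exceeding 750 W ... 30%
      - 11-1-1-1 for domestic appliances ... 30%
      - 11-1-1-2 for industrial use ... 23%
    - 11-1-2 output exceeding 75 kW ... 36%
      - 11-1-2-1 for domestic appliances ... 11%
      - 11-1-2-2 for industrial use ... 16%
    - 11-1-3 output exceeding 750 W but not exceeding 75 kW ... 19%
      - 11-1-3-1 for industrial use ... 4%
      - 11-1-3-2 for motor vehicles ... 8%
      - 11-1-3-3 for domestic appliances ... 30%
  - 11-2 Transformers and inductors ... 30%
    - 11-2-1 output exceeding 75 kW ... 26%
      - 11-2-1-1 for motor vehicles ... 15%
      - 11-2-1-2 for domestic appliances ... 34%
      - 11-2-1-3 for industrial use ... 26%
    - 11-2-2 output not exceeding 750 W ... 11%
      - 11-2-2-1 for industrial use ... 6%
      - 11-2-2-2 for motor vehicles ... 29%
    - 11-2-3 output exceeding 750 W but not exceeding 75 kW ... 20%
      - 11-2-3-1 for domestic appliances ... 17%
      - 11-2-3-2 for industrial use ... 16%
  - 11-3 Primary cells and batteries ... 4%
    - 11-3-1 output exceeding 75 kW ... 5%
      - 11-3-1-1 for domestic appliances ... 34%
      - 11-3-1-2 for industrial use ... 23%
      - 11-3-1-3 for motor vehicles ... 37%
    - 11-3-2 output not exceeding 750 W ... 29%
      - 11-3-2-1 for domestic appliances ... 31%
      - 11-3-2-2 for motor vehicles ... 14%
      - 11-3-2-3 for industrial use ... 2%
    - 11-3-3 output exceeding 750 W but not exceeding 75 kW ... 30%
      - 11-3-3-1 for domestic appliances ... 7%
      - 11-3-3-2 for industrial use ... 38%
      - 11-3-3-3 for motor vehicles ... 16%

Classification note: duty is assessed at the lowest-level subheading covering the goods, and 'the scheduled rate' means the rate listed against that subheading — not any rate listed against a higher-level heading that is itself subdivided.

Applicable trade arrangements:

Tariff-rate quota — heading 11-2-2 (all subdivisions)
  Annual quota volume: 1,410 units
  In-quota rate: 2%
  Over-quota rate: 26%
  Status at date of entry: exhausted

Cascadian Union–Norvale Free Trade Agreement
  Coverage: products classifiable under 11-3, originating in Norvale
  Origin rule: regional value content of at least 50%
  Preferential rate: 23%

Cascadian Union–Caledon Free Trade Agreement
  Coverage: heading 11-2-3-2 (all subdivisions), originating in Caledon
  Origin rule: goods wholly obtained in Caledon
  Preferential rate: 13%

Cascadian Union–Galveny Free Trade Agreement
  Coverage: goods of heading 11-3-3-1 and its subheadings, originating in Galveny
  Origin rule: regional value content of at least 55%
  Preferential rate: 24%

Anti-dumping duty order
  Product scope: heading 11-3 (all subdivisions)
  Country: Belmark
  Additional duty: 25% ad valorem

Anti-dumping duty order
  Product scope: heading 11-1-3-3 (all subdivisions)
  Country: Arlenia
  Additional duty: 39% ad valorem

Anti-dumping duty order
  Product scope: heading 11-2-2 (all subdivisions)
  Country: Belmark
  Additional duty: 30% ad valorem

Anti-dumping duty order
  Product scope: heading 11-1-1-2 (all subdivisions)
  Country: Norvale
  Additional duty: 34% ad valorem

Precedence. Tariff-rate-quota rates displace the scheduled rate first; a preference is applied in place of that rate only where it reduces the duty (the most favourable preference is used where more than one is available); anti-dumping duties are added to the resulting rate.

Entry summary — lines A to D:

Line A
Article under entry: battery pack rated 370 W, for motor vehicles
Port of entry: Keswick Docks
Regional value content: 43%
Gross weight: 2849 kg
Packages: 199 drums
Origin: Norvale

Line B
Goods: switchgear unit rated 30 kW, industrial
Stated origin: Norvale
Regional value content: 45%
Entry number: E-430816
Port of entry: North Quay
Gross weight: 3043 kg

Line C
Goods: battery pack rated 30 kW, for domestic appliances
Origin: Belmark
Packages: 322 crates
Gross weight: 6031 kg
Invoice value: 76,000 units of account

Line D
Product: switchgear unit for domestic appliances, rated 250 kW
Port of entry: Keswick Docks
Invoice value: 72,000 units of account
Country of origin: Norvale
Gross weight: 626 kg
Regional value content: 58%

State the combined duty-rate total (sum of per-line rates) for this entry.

61%

Line A: battery pack → 11-3; rated 370 W → 11-3-2; for motor vehicles → 11-3-2-2. Scheduled 14%. Norvale agreement on 11-3: RVC < 50%. → 14%.
Line B: switchgear unit → 11-1; rated 30 kW → 11-1-3; industrial → 11-1-3-1. Scheduled 4%. Norvale agreement on 11-3: 11-1-3-1 not covered. → 4%.
Line C: battery pack → 11-3; rated 30 kW → 11-3-3; for domestic appliances → 11-3-3-1. Scheduled 7%. anti-dumping (Belmark, 11-3): +25%; total 7% + 25% = 32%. → 32%.
Line D: switchgear unit → 11-1; rated 250 kW → 11-1-2; for domestic appliances → 11-1-2-1. Scheduled 11%. Norvale agreement on 11-3: 11-1-2-1 not covered. → 11%.
Sum: 14% + 4% + 32% + 11% = 61%.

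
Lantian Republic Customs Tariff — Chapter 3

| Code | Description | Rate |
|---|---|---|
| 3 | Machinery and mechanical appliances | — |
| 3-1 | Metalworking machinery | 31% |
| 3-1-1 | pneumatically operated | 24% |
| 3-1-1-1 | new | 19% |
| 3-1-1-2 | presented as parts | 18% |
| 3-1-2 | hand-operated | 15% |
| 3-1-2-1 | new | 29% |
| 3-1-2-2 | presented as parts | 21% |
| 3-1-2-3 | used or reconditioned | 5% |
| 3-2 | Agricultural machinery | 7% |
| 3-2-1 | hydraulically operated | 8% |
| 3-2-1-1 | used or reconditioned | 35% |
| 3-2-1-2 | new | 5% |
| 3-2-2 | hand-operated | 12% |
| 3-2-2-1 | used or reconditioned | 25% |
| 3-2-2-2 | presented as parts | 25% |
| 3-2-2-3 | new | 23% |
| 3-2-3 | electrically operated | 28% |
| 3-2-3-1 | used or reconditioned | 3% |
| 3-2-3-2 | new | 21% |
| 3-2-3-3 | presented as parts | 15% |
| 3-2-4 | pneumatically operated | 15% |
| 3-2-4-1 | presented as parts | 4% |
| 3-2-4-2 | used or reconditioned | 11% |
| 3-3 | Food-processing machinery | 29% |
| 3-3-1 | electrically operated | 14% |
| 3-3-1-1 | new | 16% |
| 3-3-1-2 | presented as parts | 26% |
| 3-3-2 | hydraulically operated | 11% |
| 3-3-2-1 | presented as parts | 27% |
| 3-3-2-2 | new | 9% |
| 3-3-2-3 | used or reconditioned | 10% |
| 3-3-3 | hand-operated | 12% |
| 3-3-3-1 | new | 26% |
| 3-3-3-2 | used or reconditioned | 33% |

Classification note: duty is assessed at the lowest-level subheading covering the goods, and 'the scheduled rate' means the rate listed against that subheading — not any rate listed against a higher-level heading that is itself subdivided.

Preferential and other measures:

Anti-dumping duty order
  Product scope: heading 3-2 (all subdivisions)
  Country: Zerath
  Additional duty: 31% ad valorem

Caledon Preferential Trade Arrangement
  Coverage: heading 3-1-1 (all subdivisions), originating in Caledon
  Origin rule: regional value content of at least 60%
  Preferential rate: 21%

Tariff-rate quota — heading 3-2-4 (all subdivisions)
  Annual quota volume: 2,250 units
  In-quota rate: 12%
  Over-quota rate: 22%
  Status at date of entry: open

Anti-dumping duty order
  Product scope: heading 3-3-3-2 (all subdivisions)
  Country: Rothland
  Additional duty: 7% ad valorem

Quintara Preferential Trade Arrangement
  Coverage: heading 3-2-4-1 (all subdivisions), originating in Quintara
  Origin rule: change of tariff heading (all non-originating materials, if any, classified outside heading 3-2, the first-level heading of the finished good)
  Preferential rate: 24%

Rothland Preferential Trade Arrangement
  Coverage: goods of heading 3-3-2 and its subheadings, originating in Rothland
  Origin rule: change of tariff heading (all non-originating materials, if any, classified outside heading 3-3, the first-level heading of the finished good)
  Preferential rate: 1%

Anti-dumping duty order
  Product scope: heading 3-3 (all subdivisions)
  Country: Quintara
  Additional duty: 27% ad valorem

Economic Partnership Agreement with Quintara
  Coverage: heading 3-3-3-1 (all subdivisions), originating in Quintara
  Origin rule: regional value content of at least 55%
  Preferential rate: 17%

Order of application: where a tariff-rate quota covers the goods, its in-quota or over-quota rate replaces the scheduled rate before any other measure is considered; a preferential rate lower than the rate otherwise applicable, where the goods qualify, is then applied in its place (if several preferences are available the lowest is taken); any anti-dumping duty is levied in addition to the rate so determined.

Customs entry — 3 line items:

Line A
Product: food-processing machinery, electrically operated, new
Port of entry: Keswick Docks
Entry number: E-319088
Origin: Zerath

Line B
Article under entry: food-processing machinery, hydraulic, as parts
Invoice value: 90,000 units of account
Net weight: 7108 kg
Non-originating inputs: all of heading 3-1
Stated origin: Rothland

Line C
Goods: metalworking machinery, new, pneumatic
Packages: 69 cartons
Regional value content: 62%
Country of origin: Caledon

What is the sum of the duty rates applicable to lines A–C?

Line A: food-processing → 3-3; electrically operated → 3-3-1; new → 3-3-1-1. Scheduled 16%. No special measure applies. → 16%.
Line B: food-processing → 3-3; hydraulic → 3-3-2; as parts → 3-3-2-1. Scheduled 27%. Rothland agreement on 3-3-2: CTH met → 1% available; preferential 1%. → 1%.
Line C: metalworking → 3-1; pneumatic → 3-1-1; new → 3-1-1-1. Scheduled 19%. Caledon agreement on 3-1-1: RVC ≥ 60% → 21% available; preference 21% not lower than 19% → no reduction. → 19%.
Sum: 16% + 1% + 19% = 36%.

36%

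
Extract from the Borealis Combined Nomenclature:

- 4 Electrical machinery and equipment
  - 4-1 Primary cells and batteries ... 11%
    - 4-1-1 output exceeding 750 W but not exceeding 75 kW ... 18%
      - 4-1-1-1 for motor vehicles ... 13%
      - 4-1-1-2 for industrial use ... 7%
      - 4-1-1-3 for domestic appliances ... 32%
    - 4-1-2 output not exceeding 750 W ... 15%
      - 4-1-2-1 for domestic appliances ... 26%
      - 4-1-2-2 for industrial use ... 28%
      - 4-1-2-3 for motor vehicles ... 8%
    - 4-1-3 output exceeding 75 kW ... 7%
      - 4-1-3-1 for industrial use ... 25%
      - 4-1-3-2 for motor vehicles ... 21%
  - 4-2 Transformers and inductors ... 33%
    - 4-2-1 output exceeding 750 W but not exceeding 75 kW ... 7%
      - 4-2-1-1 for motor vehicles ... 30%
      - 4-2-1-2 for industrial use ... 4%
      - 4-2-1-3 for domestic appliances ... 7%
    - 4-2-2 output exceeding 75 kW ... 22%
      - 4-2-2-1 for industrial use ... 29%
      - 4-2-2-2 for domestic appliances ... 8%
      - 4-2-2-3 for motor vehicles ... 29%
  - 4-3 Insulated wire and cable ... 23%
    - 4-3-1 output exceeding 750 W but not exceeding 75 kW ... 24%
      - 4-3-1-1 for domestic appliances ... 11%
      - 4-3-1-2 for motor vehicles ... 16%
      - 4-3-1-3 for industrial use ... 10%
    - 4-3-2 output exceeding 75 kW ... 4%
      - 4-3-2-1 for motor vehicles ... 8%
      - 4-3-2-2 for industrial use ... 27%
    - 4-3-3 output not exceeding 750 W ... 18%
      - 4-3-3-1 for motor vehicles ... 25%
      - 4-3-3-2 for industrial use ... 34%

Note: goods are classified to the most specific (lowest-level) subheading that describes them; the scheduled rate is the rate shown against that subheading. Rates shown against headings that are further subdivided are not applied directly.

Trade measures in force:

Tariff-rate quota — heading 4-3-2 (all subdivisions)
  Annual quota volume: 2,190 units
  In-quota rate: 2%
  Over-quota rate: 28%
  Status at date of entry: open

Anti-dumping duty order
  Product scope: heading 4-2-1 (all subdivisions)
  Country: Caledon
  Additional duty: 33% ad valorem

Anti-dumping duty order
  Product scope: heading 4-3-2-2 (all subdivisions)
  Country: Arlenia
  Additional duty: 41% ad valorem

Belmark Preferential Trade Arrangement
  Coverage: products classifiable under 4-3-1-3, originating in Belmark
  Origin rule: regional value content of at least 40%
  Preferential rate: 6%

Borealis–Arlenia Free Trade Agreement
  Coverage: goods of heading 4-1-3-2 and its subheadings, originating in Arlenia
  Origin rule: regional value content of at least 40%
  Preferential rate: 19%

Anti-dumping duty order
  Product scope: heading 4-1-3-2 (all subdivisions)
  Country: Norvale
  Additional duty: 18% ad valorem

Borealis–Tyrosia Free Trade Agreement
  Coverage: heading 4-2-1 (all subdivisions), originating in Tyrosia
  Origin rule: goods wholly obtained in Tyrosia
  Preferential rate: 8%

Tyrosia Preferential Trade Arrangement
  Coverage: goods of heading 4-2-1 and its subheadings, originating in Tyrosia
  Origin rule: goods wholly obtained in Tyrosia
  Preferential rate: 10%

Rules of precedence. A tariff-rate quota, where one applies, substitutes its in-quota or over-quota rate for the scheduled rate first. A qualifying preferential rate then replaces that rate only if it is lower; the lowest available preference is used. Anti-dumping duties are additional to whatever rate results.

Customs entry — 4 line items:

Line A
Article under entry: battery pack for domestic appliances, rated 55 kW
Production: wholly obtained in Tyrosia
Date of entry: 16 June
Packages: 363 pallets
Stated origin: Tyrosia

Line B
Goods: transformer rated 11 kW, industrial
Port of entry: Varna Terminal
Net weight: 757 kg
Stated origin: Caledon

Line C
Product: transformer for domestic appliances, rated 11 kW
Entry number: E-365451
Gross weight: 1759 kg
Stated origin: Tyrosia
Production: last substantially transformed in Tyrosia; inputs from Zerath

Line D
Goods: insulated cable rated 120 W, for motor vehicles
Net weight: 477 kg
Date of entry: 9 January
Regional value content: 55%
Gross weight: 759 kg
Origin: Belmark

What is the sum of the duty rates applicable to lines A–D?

101%

Line A: battery pack → 4-1; rated 55 kW → 4-1-1; for domestic appliances → 4-1-1-3. Scheduled 32%. Tyrosia agreement on 4-2-1: 4-1-1-3 not covered; Tyrosia agreement on 4-2-1: 4-1-1-3 not covered. → 32%.
Line B: transformer → 4-2; rated 11 kW → 4-2-1; industrial → 4-2-1-2. Scheduled 4%. anti-dumping (Caledon, 4-2-1): +33%; total 4% + 33% = 37%. → 37%.
Line C: transformer → 4-2; rated 11 kW → 4-2-1; for domestic appliances → 4-2-1-3. Scheduled 7%. Tyrosia agreement on 4-2-1: not wholly obtained; Tyrosia agreement on 4-2-1: not wholly obtained. → 7%.
Line D: insulated cable → 4-3; rated 120 W → 4-3-3; for motor vehicles → 4-3-3-1. Scheduled 25%. Belmark agreement on 4-3-1-3: 4-3-3-1 not covered. → 25%.
Sum: 32% + 37% + 7% + 25% = 101%.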